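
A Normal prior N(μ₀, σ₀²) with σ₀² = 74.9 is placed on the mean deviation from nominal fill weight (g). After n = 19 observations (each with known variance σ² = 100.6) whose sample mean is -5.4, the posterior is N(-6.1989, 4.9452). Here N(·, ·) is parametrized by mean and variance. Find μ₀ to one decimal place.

The posterior mean is a precision-weighted average: μ_n = (τ₀μ₀ + τ_data·x̄)/(τ₀+τ_data), with τ₀=1/σ₀² and τ_data=n/σ².
Here τ₀ = 1/74.9 = 0.013351 and τ_data = 19/100.6 = 0.188867, so τ_n = 0.202218.
Rearranging for μ₀: μ₀ = (μ_n·τ_n − τ_data·x̄)/τ₀ = (-6.1989·0.202218 − 0.188867·-5.4) / 0.013351 = -0.233647/0.013351 ≈ -17.5.

μ₀ = -17.5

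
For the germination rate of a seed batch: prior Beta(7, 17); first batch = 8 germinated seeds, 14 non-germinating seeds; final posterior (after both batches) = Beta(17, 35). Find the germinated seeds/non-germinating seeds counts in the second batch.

2 germinated seeds and 4 non-germinating seeds

Because Beta–binomial updating is additive in the counts, the combined data contributed (α_post−α_prior, β_post−β_prior) successes and failures.
Total across both batches: 17−7=10 germinated seeds, 35−17=18 non-germinating seeds.
Subtract the first batch: 10−8=2 germinated seeds and 18−14=4 non-germinating seeds.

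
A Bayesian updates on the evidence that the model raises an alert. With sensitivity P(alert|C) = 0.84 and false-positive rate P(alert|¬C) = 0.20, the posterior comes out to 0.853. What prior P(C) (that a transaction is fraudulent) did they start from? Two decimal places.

P(C) = 0.58

Bayes' rule in odds form gives O(C|E) = O(C)·[P(E|C)/P(E|¬C)], hence O(C) = O(C|E)/LR.
Posterior odds = 0.853/(1−0.853) = 5.8027. LR = 0.84/0.20 = 4.2000.
Prior odds = 5.8027/4.2000 = 1.3816, so P(C) = 1.3816/(1+1.3816) ≈ 0.58.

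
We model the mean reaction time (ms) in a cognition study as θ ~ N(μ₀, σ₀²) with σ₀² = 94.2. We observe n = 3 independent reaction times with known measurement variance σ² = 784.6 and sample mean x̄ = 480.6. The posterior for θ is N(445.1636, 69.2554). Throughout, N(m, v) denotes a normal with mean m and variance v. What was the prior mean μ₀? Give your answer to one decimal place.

μ₀ = 432.4

The posterior mean is a precision-weighted average: μ_n = (τ₀μ₀ + τ_data·x̄)/(τ₀+τ_data), with τ₀=1/σ₀² and τ_data=n/σ².
Here τ₀ = 1/94.2 = 0.010616 and τ_data = 3/784.6 = 0.003824, so τ_n = 0.014440.
Rearranging for μ₀: μ₀ = (μ_n·τ_n − τ_data·x̄)/τ₀ = (445.1636·0.014440 − 0.003824·480.6) / 0.010616 = 4.590348/0.010616 ≈ 432.4.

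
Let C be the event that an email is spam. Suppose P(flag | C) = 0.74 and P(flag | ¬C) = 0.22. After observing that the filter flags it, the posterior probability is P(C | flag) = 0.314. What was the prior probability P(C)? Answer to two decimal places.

P(C) = 0.12

Bayes' rule in odds form gives O(C|E) = O(C)·[P(E|C)/P(E|¬C)], hence O(C) = O(C|E)/LR.
Posterior odds = 0.314/(1−0.314) = 0.4577. LR = 0.74/0.22 = 3.3636.
Prior odds = 0.4577/3.3636 = 0.1361, so P(C) = 0.1361/(1+0.1361) ≈ 0.12.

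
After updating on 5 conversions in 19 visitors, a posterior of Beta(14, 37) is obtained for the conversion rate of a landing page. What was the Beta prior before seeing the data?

Under Beta–binomial conjugacy the posterior parameters are (α+s, β+f).
Subtract the data counts: 14−5=9, 37−14=23.

Beta(9, 23)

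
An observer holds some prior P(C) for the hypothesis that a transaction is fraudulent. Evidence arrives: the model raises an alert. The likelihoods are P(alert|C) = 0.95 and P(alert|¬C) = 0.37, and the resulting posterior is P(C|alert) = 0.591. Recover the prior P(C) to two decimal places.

P(C) = 0.36

Bayes' rule in odds form gives O(C|E) = O(C)·[P(E|C)/P(E|¬C)], hence O(C) = O(C|E)/LR.
Posterior odds = 0.591/(1−0.591) = 1.4450. LR = 0.95/0.37 = 2.5676.
Prior odds = 1.4450/2.5676 = 0.5628, so P(C) = 0.5628/(1+0.5628) ≈ 0.36.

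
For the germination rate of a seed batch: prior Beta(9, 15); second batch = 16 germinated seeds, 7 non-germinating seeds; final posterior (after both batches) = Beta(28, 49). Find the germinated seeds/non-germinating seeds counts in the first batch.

3 germinated seeds and 27 non-germinating seeds

Sequential conjugate updates are equivalent to a single update on the pooled data, so total successes = posterior α − prior α and total failures = posterior β − prior β.
Total across both batches: 28−9=19 germinated seeds, 49−15=34 non-germinating seeds.
Subtract the second batch: 19−16=3 germinated seeds and 34−7=27 non-germinating seeds.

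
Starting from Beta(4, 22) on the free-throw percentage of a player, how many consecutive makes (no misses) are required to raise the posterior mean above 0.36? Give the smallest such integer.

After k makes and 0 misses the posterior is Beta(4+k, 22), with mean (4+k)/(4+22+k).
Set (4+k)/(26+k) > 0.36 and solve: k > (0.36·26 − 4)/(1 − 0.36) = 8.375.
The smallest integer exceeding 8.375 is 9, and checking k=9: (13)/(35) = 0.3714 > 0.36.

k = 9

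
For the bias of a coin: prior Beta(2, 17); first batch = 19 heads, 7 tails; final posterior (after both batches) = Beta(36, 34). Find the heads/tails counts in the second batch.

15 heads and 10 tails

Because Beta–binomial updating is additive in the counts, the combined data contributed (α_post−α_prior, β_post−β_prior) successes and failures.
Total across both batches: 36−2=34 heads, 34−17=17 tails.
Subtract the first batch: 34−19=15 heads and 17−7=10 tails.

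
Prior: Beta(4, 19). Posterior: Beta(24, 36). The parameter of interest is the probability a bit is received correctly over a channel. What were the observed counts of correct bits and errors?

20 correct bits and 17 errors

Under Beta–binomial conjugacy the posterior parameters are (a+s, b+f).
So s = 24 − 4 = 20 and f = 36 − 19 = 17.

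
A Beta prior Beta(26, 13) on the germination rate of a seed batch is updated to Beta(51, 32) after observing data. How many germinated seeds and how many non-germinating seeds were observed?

25 germinated seeds and 19 non-germinating seeds

Under Beta–binomial conjugacy the posterior parameters are (a+s, b+f).
Match parameters: s=51−26=25, f=32−13=19.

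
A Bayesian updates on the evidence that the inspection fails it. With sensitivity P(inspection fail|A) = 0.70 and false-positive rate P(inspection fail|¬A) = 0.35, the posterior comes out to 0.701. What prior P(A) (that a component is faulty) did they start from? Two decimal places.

P(A) = 0.54

Bayes' rule in odds form gives O(A|E) = O(A)·[P(E|A)/P(E|¬A)], hence O(A) = O(A|E)/LR.
Posterior odds = 0.701/(1−0.701) = 2.3445. LR = 0.70/0.35 = 2.0000.
Prior odds = 2.3445/2.0000 = 1.1723, so P(A) = 1.1723/(1+1.1723) ≈ 0.54.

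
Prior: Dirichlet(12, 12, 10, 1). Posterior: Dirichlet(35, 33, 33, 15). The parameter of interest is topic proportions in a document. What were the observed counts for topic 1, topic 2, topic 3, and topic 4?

For a Dirichlet(α) prior with multinomial counts c, the posterior is Dirichlet(α + c) componentwise.
Counts are posterior − prior componentwise: 35−12=23, 33−12=21, 33−10=23, 15−1=14.

counts (23, 21, 23, 14)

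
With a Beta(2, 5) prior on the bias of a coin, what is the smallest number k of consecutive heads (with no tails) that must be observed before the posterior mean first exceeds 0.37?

After k heads and 0 tails the posterior is Beta(2+k, 5), with mean (2+k)/(2+5+k).
Set (2+k)/(7+k) > 0.37 and solve: k > (0.37·7 − 2)/(1 − 0.37) = 0.937.
The smallest integer exceeding 0.937 is 1.

k = 1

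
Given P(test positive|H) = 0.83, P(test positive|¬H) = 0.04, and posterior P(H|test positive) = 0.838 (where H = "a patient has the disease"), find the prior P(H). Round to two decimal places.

P(H) = 0.20

In odds form, posterior odds = prior odds × likelihood ratio, so prior odds = posterior odds ÷ LR.
Posterior odds = 0.838/(1−0.838) = 5.1728. LR = 0.83/0.04 = 20.7500.
Prior odds = 5.1728/20.7500 = 0.2493, so P(H) = 0.2493/(1+0.2493) ≈ 0.20.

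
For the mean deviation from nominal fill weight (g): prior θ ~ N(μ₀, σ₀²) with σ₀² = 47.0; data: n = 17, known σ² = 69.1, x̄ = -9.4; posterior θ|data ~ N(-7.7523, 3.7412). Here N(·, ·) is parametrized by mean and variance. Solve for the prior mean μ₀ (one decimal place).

μ₀ = 11.3

With known observation variance, the Normal–Normal posterior has precision τ_n = τ₀ + n/σ² and mean μ_n = (τ₀μ₀ + (n/σ²)x̄)/τ_n.
Here τ₀ = 1/47.0 = 0.021277 and τ_data = 17/69.1 = 0.246020, so τ_n = 0.267297.
Rearranging for μ₀: μ₀ = (μ_n·τ_n − τ_data·x̄)/τ₀ = (-7.7523·0.267297 − 0.246020·-9.4) / 0.021277 = 0.240421/0.021277 ≈ 11.3.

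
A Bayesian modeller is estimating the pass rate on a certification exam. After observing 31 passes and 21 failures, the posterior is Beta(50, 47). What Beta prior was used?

A Beta(α, β) prior with s successes and f failures in binomial data gives a Beta(α+s, β+f) posterior.
So α = 50 − 31 = 19 and β = 47 − 21 = 26.

Beta(19, 26)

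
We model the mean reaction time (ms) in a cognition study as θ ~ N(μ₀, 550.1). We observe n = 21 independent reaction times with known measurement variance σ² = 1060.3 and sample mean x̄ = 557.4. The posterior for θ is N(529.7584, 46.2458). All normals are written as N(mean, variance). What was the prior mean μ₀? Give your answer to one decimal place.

μ₀ = 228.6

With known observation variance, the Normal–Normal posterior has precision τ_n = τ₀ + n/σ² and mean μ_n = (τ₀μ₀ + (n/σ²)x̄)/τ_n.
Here τ₀ = 1/550.1 = 0.001818 and τ_data = 21/1060.3 = 0.019806, so τ_n = 0.021624.
Rearranging for μ₀: μ₀ = (μ_n·τ_n − τ_data·x̄)/τ₀ = (529.7584·0.021624 − 0.019806·557.4) / 0.001818 = 0.415631/0.001818 ≈ 228.6.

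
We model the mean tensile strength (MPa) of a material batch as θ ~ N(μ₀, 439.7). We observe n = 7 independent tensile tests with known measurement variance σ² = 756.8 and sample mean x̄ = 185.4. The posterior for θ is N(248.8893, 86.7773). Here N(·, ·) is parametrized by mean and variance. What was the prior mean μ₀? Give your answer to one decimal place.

The posterior mean is a precision-weighted average: μ_n = (τ₀μ₀ + τ_data·x̄)/(τ₀+τ_data), with τ₀=1/σ₀² and τ_data=n/σ².
Here τ₀ = 1/439.7 = 0.002274 and τ_data = 7/756.8 = 0.009249, so τ_n = 0.011523.
Rearranging for μ₀: μ₀ = (μ_n·τ_n − τ_data·x̄)/τ₀ = (248.8893·0.011523 − 0.009249·185.4) / 0.002274 = 1.153187/0.002274 ≈ 507.1.

μ₀ = 507.1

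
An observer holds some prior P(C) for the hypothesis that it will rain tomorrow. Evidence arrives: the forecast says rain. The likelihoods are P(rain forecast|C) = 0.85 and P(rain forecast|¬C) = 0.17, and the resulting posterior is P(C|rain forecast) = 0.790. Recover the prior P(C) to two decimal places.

P(C) = 0.43

In odds form, posterior odds = prior odds × likelihood ratio, so prior odds = posterior odds ÷ LR.
Posterior odds = 0.790/(1−0.790) = 3.7619. LR = 0.85/0.17 = 5.0000.
Prior odds = 3.7619/5.0000 = 0.7524, so P(C) = 0.7524/(1+0.7524) ≈ 0.43.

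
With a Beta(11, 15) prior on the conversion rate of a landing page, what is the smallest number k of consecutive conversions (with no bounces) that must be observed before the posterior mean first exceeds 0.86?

k = 82

After k conversions and 0 bounces the posterior is Beta(11+k, 15), with mean (11+k)/(11+15+k).
Set (11+k)/(26+k) > 0.86 and solve: k > (0.86·26 − 11)/(1 − 0.86) = 81.143.
The smallest integer exceeding 81.143 is 82.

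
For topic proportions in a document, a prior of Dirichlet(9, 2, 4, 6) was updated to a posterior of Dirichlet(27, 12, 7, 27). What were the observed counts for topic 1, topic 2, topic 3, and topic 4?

counts (18, 10, 3, 21)

For a Dirichlet(α) prior with multinomial counts c, the posterior is Dirichlet(α + c) componentwise.
Counts are posterior − prior componentwise: 27−9=18, 12−2=10, 7−4=3, 27−6=21.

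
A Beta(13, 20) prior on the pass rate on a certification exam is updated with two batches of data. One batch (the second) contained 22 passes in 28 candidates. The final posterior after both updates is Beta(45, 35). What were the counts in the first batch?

10 passes and 9 failures

Sequential conjugate updates are equivalent to a single update on the pooled data, so total successes = posterior α − prior α and total failures = posterior β − prior β.
Total across both batches: 45−13=32 passes, 35−20=15 failures.
Subtract the second batch: 32−22=10 passes and 15−6=9 failures.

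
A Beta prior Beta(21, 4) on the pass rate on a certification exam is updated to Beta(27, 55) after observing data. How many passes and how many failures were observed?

Beta is conjugate to the binomial likelihood: posterior = Beta(α+s, β+f).
Match parameters: s=27−21=6, f=55−4=51.

6 passes and 51 failures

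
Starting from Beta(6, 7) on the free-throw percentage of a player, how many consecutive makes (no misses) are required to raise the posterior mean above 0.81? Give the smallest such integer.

After k makes and 0 misses the posterior is Beta(6+k, 7), with mean (6+k)/(6+7+k).
Set (6+k)/(13+k) > 0.81 and solve: k > (0.81·13 − 6)/(1 − 0.81) = 23.842.
The smallest integer exceeding 23.842 is 24.

k = 24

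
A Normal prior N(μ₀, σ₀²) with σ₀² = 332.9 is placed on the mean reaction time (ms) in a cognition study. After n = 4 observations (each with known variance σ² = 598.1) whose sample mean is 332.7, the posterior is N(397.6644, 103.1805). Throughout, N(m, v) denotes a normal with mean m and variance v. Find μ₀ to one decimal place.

μ₀ = 542.3

The posterior mean is a precision-weighted average: μ_n = (τ₀μ₀ + τ_data·x̄)/(τ₀+τ_data), with τ₀=1/σ₀² and τ_data=n/σ².
Here τ₀ = 1/332.9 = 0.003004 and τ_data = 4/598.1 = 0.006688, so τ_n = 0.009692.
Rearranging for μ₀: μ₀ = (μ_n·τ_n − τ_data·x̄)/τ₀ = (397.6644·0.009692 − 0.006688·332.7) / 0.003004 = 1.629066/0.003004 ≈ 542.3.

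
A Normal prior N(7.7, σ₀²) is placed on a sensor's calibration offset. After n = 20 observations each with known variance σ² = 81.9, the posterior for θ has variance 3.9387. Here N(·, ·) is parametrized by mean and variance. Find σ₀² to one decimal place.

Posterior precision equals prior precision plus data precision: 1/σ_n² = 1/σ₀² + n/σ².
So 1/σ₀² = 1/3.9387 − 20/81.9 = 0.253891 − 0.244200 = 0.009691.
Hence σ₀² = 1/0.009691 ≈ 103.2.

σ₀² = 103.2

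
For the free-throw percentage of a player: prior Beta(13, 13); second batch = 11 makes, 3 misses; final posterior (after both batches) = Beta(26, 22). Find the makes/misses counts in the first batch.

Because Beta–binomial updating is additive in the counts, the combined data contributed (α_post−α_prior, β_post−β_prior) successes and failures.
Total across both batches: 26−13=13 makes, 22−13=9 misses.
Subtract the second batch: 13−11=2 makes and 9−3=6 misses.

2 makes and 6 misses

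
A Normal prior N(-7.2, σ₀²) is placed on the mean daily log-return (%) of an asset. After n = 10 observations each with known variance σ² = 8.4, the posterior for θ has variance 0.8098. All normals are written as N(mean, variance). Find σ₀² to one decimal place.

Posterior precision equals prior precision plus data precision: 1/σ_n² = 1/σ₀² + n/σ².
So 1/σ₀² = 1/0.8098 − 10/8.4 = 1.234873 − 1.190476 = 0.044397.
Hence σ₀² = 1/0.044397 ≈ 22.5.

σ₀² = 22.5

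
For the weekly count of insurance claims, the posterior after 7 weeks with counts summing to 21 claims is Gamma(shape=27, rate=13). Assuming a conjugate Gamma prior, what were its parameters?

Gamma–Poisson conjugacy: posterior shape = α + Σxᵢ, posterior rate = β + n.
So α = 27 − 21 = 6 and β = 13 − 7 = 6.

Gamma(shape=6, rate=6)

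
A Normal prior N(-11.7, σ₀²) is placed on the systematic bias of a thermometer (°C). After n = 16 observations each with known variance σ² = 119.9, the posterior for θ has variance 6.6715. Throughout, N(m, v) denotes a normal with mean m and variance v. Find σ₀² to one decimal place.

For the Normal–Normal model with known σ², precisions add: τ_n = τ₀ + n/σ².
So 1/σ₀² = 1/6.6715 − 16/119.9 = 0.149891 − 0.133445 = 0.016446.
Hence σ₀² = 1/0.016446 ≈ 60.8.

σ₀² = 60.8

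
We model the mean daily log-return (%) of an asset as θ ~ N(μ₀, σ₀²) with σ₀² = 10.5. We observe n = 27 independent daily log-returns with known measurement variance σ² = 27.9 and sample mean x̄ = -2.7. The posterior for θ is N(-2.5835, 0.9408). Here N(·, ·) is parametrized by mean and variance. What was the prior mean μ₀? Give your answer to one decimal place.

The posterior mean is a precision-weighted average: μ_n = (τ₀μ₀ + τ_data·x̄)/(τ₀+τ_data), with τ₀=1/σ₀² and τ_data=n/σ².
Here τ₀ = 1/10.5 = 0.095238 and τ_data = 27/27.9 = 0.967742, so τ_n = 1.062980.
Rearranging for μ₀: μ₀ = (μ_n·τ_n − τ_data·x̄)/τ₀ = (-2.5835·1.062980 − 0.967742·-2.7) / 0.095238 = -0.133305/0.095238 ≈ -1.4.

μ₀ = -1.4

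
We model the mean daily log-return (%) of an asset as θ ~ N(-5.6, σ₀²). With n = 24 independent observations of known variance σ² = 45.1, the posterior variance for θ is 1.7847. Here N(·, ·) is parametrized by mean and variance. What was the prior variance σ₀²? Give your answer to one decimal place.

σ₀² = 35.5

Posterior precision equals prior precision plus data precision: 1/σ_n² = 1/σ₀² + n/σ².
So 1/σ₀² = 1/1.7847 − 24/45.1 = 0.560318 − 0.532151 = 0.028167.
Hence σ₀² = 1/0.028167 ≈ 35.5.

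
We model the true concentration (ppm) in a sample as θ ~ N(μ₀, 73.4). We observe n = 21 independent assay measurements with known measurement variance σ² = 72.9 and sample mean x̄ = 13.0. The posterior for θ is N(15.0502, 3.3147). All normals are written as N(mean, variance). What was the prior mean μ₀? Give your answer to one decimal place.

With known observation variance, the Normal–Normal posterior has precision τ_n = τ₀ + n/σ² and mean μ_n = (τ₀μ₀ + (n/σ²)x̄)/τ_n.
Here τ₀ = 1/73.4 = 0.013624 and τ_data = 21/72.9 = 0.288066, so τ_n = 0.301690.
Rearranging for μ₀: μ₀ = (μ_n·τ_n − τ_data·x̄)/τ₀ = (15.0502·0.301690 − 0.288066·13.0) / 0.013624 = 0.795637/0.013624 ≈ 58.4.

μ₀ = 58.4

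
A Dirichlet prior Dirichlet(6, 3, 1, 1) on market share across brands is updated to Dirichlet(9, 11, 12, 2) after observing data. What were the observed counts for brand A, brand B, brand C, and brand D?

counts (3, 8, 11, 1)

For a Dirichlet(α) prior with multinomial counts c, the posterior is Dirichlet(α + c) componentwise.
Counts are posterior − prior componentwise: 9−6=3, 11−3=8, 12−1=11, 2−1=1.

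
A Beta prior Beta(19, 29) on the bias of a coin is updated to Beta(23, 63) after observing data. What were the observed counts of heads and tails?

Under Beta–binomial conjugacy the posterior parameters are (a+s, b+f).
So s = 23 − 19 = 4 and f = 63 − 29 = 34.

4 heads and 34 tails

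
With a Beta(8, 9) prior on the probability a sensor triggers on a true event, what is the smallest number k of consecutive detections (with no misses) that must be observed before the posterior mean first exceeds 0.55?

k = 4

After k detections and 0 misses the posterior is Beta(8+k, 9), with mean (8+k)/(8+9+k).
Set (8+k)/(17+k) > 0.55 and solve: k > (0.55·17 − 8)/(1 − 0.55) = 3.000.
The smallest integer exceeding 3.000 is 4.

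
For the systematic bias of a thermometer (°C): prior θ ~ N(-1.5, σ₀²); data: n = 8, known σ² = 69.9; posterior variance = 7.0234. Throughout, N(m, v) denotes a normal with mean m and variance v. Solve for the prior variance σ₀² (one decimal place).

For the Normal–Normal model with known σ², precisions add: τ_n = τ₀ + n/σ².
So 1/σ₀² = 1/7.0234 − 8/69.9 = 0.142381 − 0.114449 = 0.027932.
Hence σ₀² = 1/0.027932 ≈ 35.8.

σ₀² = 35.8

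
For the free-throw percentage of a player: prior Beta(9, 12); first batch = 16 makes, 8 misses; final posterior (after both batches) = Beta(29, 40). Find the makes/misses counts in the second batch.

Because Beta–binomial updating is additive in the counts, the combined data contributed (α_post−α_prior, β_post−β_prior) successes and failures.
Total across both batches: 29−9=20 makes, 40−12=28 misses.
Subtract the first batch: 20−16=4 makes and 28−8=20 misses.

4 makes and 20 misses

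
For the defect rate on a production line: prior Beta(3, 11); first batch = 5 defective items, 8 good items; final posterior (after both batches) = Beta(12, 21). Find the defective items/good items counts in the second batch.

4 defective items and 2 good items

Because Beta–binomial updating is additive in the counts, the combined data contributed (α_post−α_prior, β_post−β_prior) successes and failures.
Total across both batches: 12−3=9 defective items, 21−11=10 good items.
Subtract the first batch: 9−5=4 defective items and 10−8=2 good items.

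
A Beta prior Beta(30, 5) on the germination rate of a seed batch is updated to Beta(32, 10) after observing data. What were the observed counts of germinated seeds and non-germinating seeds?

2 germinated seeds and 5 non-germinating seeds

Beta is conjugate to the binomial likelihood: posterior = Beta(a+s, b+f).
So s = 32 − 30 = 2 and f = 10 − 5 = 5.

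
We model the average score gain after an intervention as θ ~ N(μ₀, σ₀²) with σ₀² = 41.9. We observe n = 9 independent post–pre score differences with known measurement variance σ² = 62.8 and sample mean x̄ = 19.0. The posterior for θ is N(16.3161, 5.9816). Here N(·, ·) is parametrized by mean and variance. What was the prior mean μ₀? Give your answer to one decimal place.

μ₀ = 0.2

With known observation variance, the Normal–Normal posterior has precision τ_n = τ₀ + n/σ² and mean μ_n = (τ₀μ₀ + (n/σ²)x̄)/τ_n.
Here τ₀ = 1/41.9 = 0.023866 and τ_data = 9/62.8 = 0.143312, so τ_n = 0.167178.
Rearranging for μ₀: μ₀ = (μ_n·τ_n − τ_data·x̄)/τ₀ = (16.3161·0.167178 − 0.143312·19.0) / 0.023866 = 0.004765/0.023866 ≈ 0.2.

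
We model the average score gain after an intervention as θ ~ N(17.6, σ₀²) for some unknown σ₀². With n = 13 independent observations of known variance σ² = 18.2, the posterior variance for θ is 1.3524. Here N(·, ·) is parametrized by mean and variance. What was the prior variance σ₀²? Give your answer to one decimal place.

σ₀² = 39.8

For the Normal–Normal model with known σ², precisions add: τ_n = τ₀ + n/σ².
So 1/σ₀² = 1/1.3524 − 13/18.2 = 0.739426 − 0.714286 = 0.025140.
Hence σ₀² = 1/0.025140 ≈ 39.8.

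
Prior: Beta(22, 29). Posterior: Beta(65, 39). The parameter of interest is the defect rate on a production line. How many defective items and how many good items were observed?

Beta is conjugate to the binomial likelihood: posterior = Beta(α+s, β+f).
Match parameters: s=65−22=43, f=39−29=10.

43 defective items and 10 good items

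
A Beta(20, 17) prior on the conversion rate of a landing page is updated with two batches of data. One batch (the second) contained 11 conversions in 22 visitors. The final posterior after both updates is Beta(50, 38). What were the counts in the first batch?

Because Beta–binomial updating is additive in the counts, the combined data contributed (α_post−α_prior, β_post−β_prior) successes and failures.
Total across both batches: 50−20=30 conversions, 38−17=21 bounces.
Subtract the second batch: 30−11=19 conversions and 21−11=10 bounces.

19 conversions and 10 bounces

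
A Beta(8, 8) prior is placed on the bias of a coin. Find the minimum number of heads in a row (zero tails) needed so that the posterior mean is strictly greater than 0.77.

k = 19

After k heads and 0 tails the posterior is Beta(8+k, 8), with mean (8+k)/(8+8+k).
Set (8+k)/(16+k) > 0.77 and solve: k > (0.77·16 − 8)/(1 − 0.77) = 18.783.
The smallest integer exceeding 18.783 is 19.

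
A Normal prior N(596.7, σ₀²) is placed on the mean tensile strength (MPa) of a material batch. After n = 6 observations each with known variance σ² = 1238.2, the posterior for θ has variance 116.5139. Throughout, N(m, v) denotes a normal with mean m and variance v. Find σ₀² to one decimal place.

σ₀² = 267.6

For the Normal–Normal model with known σ², precisions add: τ_n = τ₀ + n/σ².
So 1/σ₀² = 1/116.5139 − 6/1238.2 = 0.008583 − 0.004846 = 0.003737.
Hence σ₀² = 1/0.003737 ≈ 267.6.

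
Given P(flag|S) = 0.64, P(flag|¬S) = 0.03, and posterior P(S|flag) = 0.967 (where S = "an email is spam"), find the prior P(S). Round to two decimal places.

P(S) = 0.58

Bayes' rule in odds form gives O(S|E) = O(S)·[P(E|S)/P(E|¬S)], hence O(S) = O(S|E)/LR.
Posterior odds = 0.967/(1−0.967) = 29.3030. LR = 0.64/0.03 = 21.3333.
Prior odds = 29.3030/21.3333 = 1.3736, so P(S) = 1.3736/(1+1.3736) ≈ 0.58.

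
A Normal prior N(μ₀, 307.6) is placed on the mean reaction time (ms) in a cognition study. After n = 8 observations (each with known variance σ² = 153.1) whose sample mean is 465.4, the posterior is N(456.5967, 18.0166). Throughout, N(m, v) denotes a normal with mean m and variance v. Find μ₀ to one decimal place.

μ₀ = 315.1

With known observation variance, the Normal–Normal posterior has precision τ_n = τ₀ + n/σ² and mean μ_n = (τ₀μ₀ + (n/σ²)x̄)/τ_n.
Here τ₀ = 1/307.6 = 0.003251 and τ_data = 8/153.1 = 0.052253, so τ_n = 0.055504.
Rearranging for μ₀: μ₀ = (μ_n·τ_n − τ_data·x̄)/τ₀ = (456.5967·0.055504 − 0.052253·465.4) / 0.003251 = 1.024397/0.003251 ≈ 315.1.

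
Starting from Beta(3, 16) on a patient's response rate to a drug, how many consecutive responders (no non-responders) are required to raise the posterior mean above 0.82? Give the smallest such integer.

After k responders and 0 non-responders the posterior is Beta(3+k, 16), with mean (3+k)/(3+16+k).
Set (3+k)/(19+k) > 0.82 and solve: k > (0.82·19 − 3)/(1 − 0.82) = 69.889.
The smallest integer exceeding 69.889 is 70.

k = 70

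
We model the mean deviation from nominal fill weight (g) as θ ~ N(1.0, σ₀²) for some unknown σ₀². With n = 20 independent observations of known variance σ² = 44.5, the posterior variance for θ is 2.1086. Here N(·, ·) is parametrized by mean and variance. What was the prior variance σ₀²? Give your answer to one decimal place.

Posterior precision equals prior precision plus data precision: 1/σ_n² = 1/σ₀² + n/σ².
So 1/σ₀² = 1/2.1086 − 20/44.5 = 0.474248 − 0.449438 = 0.024810.
Hence σ₀² = 1/0.024810 ≈ 40.3.

σ₀² = 40.3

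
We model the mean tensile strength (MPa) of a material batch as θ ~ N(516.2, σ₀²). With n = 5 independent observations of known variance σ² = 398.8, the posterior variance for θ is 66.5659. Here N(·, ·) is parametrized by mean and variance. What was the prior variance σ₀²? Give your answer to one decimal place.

For the Normal–Normal model with known σ², precisions add: τ_n = τ₀ + n/σ².
So 1/σ₀² = 1/66.5659 − 5/398.8 = 0.015023 − 0.012538 = 0.002485.
Hence σ₀² = 1/0.002485 ≈ 402.4.

σ₀² = 402.4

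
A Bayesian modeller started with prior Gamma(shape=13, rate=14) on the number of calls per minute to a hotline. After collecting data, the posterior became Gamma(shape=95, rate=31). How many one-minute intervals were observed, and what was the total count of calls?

Gamma–Poisson conjugacy: posterior shape = α + Σxᵢ, posterior rate = β + n.
Matching: Σxᵢ = 95 − 13 = 82 and n = 31 − 14 = 17.

n = 17 one-minute intervals with total 82 calls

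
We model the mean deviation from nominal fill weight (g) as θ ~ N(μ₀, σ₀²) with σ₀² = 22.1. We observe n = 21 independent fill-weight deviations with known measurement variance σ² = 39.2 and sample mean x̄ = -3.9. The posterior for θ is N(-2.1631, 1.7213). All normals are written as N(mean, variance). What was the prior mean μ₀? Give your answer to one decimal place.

μ₀ = 18.4

With known observation variance, the Normal–Normal posterior has precision τ_n = τ₀ + n/σ² and mean μ_n = (τ₀μ₀ + (n/σ²)x̄)/τ_n.
Here τ₀ = 1/22.1 = 0.045249 and τ_data = 21/39.2 = 0.535714, so τ_n = 0.580963.
Rearranging for μ₀: μ₀ = (μ_n·τ_n − τ_data·x̄)/τ₀ = (-2.1631·0.580963 − 0.535714·-3.9) / 0.045249 = 0.832604/0.045249 ≈ 18.4.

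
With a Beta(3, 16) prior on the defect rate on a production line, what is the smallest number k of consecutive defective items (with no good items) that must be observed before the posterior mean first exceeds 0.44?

After k defective items and 0 good items the posterior is Beta(3+k, 16), with mean (3+k)/(3+16+k).
Set (3+k)/(19+k) > 0.44 and solve: k > (0.44·19 − 3)/(1 − 0.44) = 9.571.
The smallest integer exceeding 9.571 is 10.

k = 10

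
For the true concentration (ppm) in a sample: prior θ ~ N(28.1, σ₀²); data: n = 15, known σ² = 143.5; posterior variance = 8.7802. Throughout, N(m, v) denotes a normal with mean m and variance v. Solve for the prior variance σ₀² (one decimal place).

Posterior precision equals prior precision plus data precision: 1/σ_n² = 1/σ₀² + n/σ².
So 1/σ₀² = 1/8.7802 − 15/143.5 = 0.113893 − 0.104530 = 0.009363.
Hence σ₀² = 1/0.009363 ≈ 106.8.

σ₀² = 106.8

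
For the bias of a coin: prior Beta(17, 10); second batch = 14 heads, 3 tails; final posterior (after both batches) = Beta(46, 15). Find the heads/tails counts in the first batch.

15 heads and 2 tails

Sequential conjugate updates are equivalent to a single update on the pooled data, so total successes = posterior α − prior α and total failures = posterior β − prior β.
Total across both batches: 46−17=29 heads, 15−10=5 tails.
Subtract the second batch: 29−14=15 heads and 5−3=2 tails.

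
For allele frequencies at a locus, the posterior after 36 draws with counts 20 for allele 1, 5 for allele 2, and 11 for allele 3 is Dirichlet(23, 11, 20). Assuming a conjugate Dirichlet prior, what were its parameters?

For a Dirichlet(α) prior with multinomial counts c, the posterior is Dirichlet(α + c) componentwise.
Subtract each count from the matching posterior parameter: 23−20=3, 11−5=6, 20−11=9.

Dirichlet(3, 6, 9)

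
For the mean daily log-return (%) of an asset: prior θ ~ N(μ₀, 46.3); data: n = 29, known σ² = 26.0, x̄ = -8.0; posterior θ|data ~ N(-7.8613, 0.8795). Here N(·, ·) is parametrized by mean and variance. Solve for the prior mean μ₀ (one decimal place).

The posterior mean is a precision-weighted average: μ_n = (τ₀μ₀ + τ_data·x̄)/(τ₀+τ_data), with τ₀=1/σ₀² and τ_data=n/σ².
Here τ₀ = 1/46.3 = 0.021598 and τ_data = 29/26.0 = 1.115385, so τ_n = 1.136983.
Rearranging for μ₀: μ₀ = (μ_n·τ_n − τ_data·x̄)/τ₀ = (-7.8613·1.136983 − 1.115385·-8.0) / 0.021598 = -0.015084/0.021598 ≈ -0.7.

μ₀ = -0.7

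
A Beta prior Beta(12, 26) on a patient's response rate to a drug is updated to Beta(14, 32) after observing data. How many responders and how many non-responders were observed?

2 responders and 6 non-responders

A Beta(a, b) prior with s successes and f failures in binomial data gives a Beta(a+s, b+f) posterior.
Match parameters: s=14−12=2, f=32−26=6.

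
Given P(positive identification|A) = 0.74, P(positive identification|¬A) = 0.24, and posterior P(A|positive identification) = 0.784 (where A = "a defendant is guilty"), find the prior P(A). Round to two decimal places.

P(A) = 0.54

In odds form, posterior odds = prior odds × likelihood ratio, so prior odds = posterior odds ÷ LR.
Posterior odds = 0.784/(1−0.784) = 3.6296. LR = 0.74/0.24 = 3.0833.
Prior odds = 3.6296/3.0833 = 1.1772, so P(A) = 1.1772/(1+1.1772) ≈ 0.54.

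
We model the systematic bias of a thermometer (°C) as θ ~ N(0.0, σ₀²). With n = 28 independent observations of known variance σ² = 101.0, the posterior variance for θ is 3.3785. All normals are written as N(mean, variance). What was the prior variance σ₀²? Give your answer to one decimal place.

Posterior precision equals prior precision plus data precision: 1/σ_n² = 1/σ₀² + n/σ².
So 1/σ₀² = 1/3.3785 − 28/101.0 = 0.295989 − 0.277228 = 0.018761.
Hence σ₀² = 1/0.018761 ≈ 53.3.

σ₀² = 53.3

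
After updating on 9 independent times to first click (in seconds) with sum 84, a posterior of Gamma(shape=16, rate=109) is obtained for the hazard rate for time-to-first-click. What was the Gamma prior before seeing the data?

Gamma(shape=7, rate=25)

Gamma–exponential conjugacy: posterior shape = α + n, posterior rate = β + Σtᵢ.
So α = 16 − 9 = 7 and β = 109 − 84 = 25.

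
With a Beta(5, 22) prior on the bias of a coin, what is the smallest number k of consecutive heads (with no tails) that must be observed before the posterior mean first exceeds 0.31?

k = 5

After k heads and 0 tails the posterior is Beta(5+k, 22), with mean (5+k)/(5+22+k).
Set (5+k)/(27+k) > 0.31 and solve: k > (0.31·27 − 5)/(1 − 0.31) = 4.884.
The smallest integer exceeding 4.884 is 5.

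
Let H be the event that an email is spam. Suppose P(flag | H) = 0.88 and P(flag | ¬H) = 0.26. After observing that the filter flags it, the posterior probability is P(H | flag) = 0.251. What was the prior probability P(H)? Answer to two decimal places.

P(H) = 0.09

Bayes' rule in odds form gives O(H|E) = O(H)·[P(E|H)/P(E|¬H)], hence O(H) = O(H|E)/LR.
Posterior odds = 0.251/(1−0.251) = 0.3351. LR = 0.88/0.26 = 3.3846.
Prior odds = 0.3351/3.3846 = 0.0990, so P(H) = 0.0990/(1+0.0990) ≈ 0.09.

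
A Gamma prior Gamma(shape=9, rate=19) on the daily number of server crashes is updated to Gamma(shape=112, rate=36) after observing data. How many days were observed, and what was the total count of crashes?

n = 17 days with total 103 crashes

Gamma–Poisson conjugacy: posterior shape = α + Σxᵢ, posterior rate = β + n.
Matching: Σxᵢ = 112 − 9 = 103 and n = 36 − 19 = 17.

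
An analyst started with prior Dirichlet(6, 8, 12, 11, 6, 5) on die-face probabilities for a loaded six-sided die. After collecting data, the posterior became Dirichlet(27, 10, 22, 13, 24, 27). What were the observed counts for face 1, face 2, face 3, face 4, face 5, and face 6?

For a Dirichlet(α) prior with multinomial counts c, the posterior is Dirichlet(α + c) componentwise.
Counts are posterior − prior componentwise: 27−6=21, 10−8=2, 22−12=10, 13−11=2, 24−6=18, 27−5=22.

counts (21, 2, 10, 2, 18, 22)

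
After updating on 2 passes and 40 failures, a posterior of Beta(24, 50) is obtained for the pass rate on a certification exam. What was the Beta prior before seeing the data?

A Beta(a, b) prior with s successes and f failures in binomial data gives a Beta(a+s, b+f) posterior.
Subtract the data counts: 24−2=22, 50−40=10.

Beta(22, 10)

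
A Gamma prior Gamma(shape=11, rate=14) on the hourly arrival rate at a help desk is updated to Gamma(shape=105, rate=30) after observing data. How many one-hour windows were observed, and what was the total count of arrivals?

n = 16 one-hour windows with total 94 arrivals

A Gamma(α, β) prior (rate parametrization) on a Poisson rate with n observations summing to S gives posterior Gamma(α+S, β+n).
Matching: Σxᵢ = 105 − 11 = 94 and n = 30 − 14 = 16.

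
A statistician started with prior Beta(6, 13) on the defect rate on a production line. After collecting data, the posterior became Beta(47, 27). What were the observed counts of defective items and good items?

41 defective items and 14 good items

Beta is conjugate to the binomial likelihood: posterior = Beta(α+s, β+f).
So s = 47 − 6 = 41 and f = 27 − 13 = 14.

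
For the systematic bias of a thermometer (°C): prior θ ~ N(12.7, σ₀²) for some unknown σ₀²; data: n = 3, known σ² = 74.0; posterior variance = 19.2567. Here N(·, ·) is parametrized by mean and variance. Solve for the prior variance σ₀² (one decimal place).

σ₀² = 87.8

Posterior precision equals prior precision plus data precision: 1/σ_n² = 1/σ₀² + n/σ².
So 1/σ₀² = 1/19.2567 − 3/74.0 = 0.051930 − 0.040541 = 0.011389.
Hence σ₀² = 1/0.011389 ≈ 87.8.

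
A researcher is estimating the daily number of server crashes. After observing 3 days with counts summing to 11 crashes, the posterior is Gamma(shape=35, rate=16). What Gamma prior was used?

Gamma(shape=24, rate=13)

A Gamma(α, β) prior (rate parametrization) on a Poisson rate with n observations summing to S gives posterior Gamma(α+S, β+n).
So α = 35 − 11 = 24 and β = 16 − 3 = 13.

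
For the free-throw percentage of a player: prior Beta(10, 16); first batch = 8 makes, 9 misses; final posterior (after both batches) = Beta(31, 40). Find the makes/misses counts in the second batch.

13 makes and 15 misses

Sequential conjugate updates are equivalent to a single update on the pooled data, so total successes = posterior α − prior α and total failures = posterior β − prior β.
Total across both batches: 31−10=21 makes, 40−16=24 misses.
Subtract the first batch: 21−8=13 makes and 24−9=15 misses.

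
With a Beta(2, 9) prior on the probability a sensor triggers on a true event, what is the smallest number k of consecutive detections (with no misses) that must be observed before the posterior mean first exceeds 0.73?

After k detections and 0 misses the posterior is Beta(2+k, 9), with mean (2+k)/(2+9+k).
Set (2+k)/(11+k) > 0.73 and solve: k > (0.73·11 − 2)/(1 − 0.73) = 22.333.
The smallest integer exceeding 22.333 is 23, and checking k=23: (25)/(34) = 0.7353 > 0.73.

k = 23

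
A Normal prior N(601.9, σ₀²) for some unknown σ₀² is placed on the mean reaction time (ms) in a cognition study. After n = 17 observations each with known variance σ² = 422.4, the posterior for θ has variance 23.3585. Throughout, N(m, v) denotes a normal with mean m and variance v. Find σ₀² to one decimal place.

For the Normal–Normal model with known σ², precisions add: τ_n = τ₀ + n/σ².
So 1/σ₀² = 1/23.3585 − 17/422.4 = 0.042811 − 0.040246 = 0.002565.
Hence σ₀² = 1/0.002565 ≈ 389.9.

σ₀² = 389.9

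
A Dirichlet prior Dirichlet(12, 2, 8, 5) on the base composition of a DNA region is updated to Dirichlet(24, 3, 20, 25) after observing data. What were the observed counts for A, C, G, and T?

counts (12, 1, 12, 20)

For a Dirichlet(α) prior with multinomial counts c, the posterior is Dirichlet(α + c) componentwise.
Counts are posterior − prior componentwise: 24−12=12, 3−2=1, 20−8=12, 25−5=20.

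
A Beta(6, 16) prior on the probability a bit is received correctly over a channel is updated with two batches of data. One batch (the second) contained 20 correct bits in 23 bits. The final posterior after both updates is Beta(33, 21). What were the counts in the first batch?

7 correct bits and 2 errors

Because Beta–binomial updating is additive in the counts, the combined data contributed (α_post−α_prior, β_post−β_prior) successes and failures.
Total across both batches: 33−6=27 correct bits, 21−16=5 errors.
Subtract the second batch: 27−20=7 correct bits and 5−3=2 errors.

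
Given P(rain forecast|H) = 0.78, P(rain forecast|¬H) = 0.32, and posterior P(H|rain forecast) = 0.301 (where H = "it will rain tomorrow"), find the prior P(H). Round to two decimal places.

In odds form, posterior odds = prior odds × likelihood ratio, so prior odds = posterior odds ÷ LR.
Posterior odds = 0.301/(1−0.301) = 0.4306. LR = 0.78/0.32 = 2.4375.
Prior odds = 0.4306/2.4375 = 0.1767, so P(H) = 0.1767/(1+0.1767) ≈ 0.15.

P(H) = 0.15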